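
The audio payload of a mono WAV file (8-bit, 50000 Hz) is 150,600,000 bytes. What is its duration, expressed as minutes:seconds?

50:12

Byte rate = 50,000 × 1 × 1 = 50,000 bytes/s.
Duration = 150,600,000 / 50,000 = 3,012 s.
3,012 s = 50:12.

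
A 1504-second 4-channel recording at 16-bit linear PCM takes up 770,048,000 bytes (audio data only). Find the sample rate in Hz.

Bytes = sample_rate × seconds × bytes_per_sample × channels.
sample_rate = 770,048,000 / (1,504 × 2 × 4) = 770,048,000 / 12,032 = 64,000 Hz.

64,000 Hz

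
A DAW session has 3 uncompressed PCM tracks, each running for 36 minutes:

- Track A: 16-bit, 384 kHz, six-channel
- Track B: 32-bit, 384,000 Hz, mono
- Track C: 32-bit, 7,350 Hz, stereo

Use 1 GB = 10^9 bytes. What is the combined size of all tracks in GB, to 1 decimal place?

36 minutes = 2,160 s.
Track A: 384,000 × 2,160 × 2 × 6 = 9,953,280,000 bytes.
Track B: 384,000 × 2,160 × 4 × 1 = 3,317,760,000 bytes.
Track C: 7,350 × 2,160 × 4 × 2 = 127,008,000 bytes.
Total = 13,398,048,000 bytes = 13.4 GB.

13.4 GB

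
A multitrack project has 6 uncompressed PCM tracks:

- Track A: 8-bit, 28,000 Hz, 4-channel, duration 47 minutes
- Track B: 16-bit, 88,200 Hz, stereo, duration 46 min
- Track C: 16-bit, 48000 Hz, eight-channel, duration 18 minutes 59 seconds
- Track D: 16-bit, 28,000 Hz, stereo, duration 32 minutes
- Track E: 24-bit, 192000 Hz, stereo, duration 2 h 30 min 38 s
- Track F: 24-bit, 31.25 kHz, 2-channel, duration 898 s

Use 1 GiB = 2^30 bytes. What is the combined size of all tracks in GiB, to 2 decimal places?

12.07 GiB

Track A: 47 minutes = 2,820 s; 28,000 × 2,820 × 1 × 4 = 315,840,000 bytes.
Track B: 46 min = 2,760 s; 88,200 × 2,760 × 2 × 2 = 973,728,000 bytes.
Track C: 18 minutes 59 seconds = 1,139 s; 48,000 × 1,139 × 2 × 8 = 874,752,000 bytes.
Track D: 32 minutes = 1,920 s; 28,000 × 1,920 × 2 × 2 = 215,040,000 bytes.
Track E: 2 h 30 min 38 s = 9,038 s; 192,000 × 9,038 × 3 × 2 = 10,411,776,000 bytes.
Track F: 31,250 × 898 × 3 × 2 = 168,375,000 bytes.
Total = 12,959,511,000 bytes = 12.07 GiB.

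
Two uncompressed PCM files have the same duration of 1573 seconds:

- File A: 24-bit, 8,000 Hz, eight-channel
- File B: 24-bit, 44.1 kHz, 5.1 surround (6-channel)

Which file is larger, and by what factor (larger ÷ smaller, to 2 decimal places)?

File A: 8,000 × 3 × 8 = 192,000 bytes/s.
File B: 44,100 × 3 × 6 = 793,800 bytes/s.
File B is larger; ratio = 1,248,647,400 / 302,016,000 = 4.13.

File B, by a factor of 4.13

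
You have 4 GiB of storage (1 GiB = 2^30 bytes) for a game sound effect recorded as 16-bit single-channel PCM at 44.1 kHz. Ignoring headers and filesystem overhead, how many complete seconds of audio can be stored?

Uncompressed byte rate = 44,100 × 2 × 1 = 88,200 bytes/s.
Capacity = 4 × 1,073,741,824 = 4,294,967,296 bytes.
4,294,967,296 / 88,200 ≈ 48695.77 s → 48,695 seconds.

48,695 seconds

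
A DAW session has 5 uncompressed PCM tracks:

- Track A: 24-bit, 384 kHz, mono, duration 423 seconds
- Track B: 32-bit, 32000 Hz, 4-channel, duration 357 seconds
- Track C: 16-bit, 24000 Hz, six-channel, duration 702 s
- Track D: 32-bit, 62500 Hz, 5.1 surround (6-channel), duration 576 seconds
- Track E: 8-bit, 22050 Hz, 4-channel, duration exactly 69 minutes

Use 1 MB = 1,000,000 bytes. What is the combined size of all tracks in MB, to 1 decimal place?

Track A: 384,000 × 423 × 3 × 1 = 487,296,000 bytes.
Track B: 32,000 × 357 × 4 × 4 = 182,784,000 bytes.
Track C: 24,000 × 702 × 2 × 6 = 202,176,000 bytes.
Track D: 62,500 × 576 × 4 × 6 = 864,000,000 bytes.
Track E: exactly 69 minutes = 4,140 s; 22,050 × 4,140 × 1 × 4 = 365,148,000 bytes.
Total = 2,101,404,000 bytes = 2101.4 MB.

2101.4 MB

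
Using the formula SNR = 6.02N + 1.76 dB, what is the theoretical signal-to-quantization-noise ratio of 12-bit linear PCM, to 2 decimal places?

74.00 dB

6.02 × 12 + 1.76 = 74.00 dB.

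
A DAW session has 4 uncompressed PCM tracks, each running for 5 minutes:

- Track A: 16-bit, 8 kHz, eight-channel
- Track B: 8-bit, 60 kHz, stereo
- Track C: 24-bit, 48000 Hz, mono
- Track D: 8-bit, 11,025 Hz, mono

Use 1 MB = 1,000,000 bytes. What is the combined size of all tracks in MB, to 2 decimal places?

5 minutes = 300 s.
Track A: 8,000 × 300 × 2 × 8 = 38,400,000 bytes.
Track B: 60,000 × 300 × 1 × 2 = 36,000,000 bytes.
Track C: 48,000 × 300 × 3 × 1 = 43,200,000 bytes.
Track D: 11,025 × 300 × 1 × 1 = 3,307,500 bytes.
Total = 120,907,500 bytes = 120.91 MB.

120.91 MB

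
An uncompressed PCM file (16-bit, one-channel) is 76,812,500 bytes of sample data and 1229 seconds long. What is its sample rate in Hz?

31,250 Hz

Bytes = sample_rate × seconds × bytes_per_sample × channels.
sample_rate = 76,812,500 / (1,229 × 2 × 1) = 76,812,500 / 2,458 = 31,250 Hz.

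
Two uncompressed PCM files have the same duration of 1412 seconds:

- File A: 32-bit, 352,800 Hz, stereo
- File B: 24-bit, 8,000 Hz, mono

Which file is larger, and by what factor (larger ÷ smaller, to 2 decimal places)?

File A, by a factor of 117.60

File A: 352,800 × 4 × 2 = 2,822,400 bytes/s.
File B: 8,000 × 3 × 1 = 24,000 bytes/s.
File A is larger; ratio = 3,985,228,800 / 33,888,000 = 117.60.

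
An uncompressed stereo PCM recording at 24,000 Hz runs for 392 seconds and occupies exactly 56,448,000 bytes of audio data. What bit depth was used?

Bytes per sample = 56,448,000 / (24,000 × 392 × 2) = 56,448,000 / 18,816,000 = 3.
Bit depth = 3 × 8 = 24 bits.

24 bits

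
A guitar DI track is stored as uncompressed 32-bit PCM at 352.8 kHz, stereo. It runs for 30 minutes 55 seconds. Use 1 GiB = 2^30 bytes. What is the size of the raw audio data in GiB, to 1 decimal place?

Duration = 30 minutes 55 seconds = 1,855 s.
Bytes = 352,800 samples/s × 1,855 s × 4 bytes/sample × 2 ch = 5,235,552,000 bytes.
5,235,552,000 / 1,073,741,824 = 4.9 GiB.

4.9 GiB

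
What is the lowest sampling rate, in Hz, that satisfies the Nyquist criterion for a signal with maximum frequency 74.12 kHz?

Minimum sample rate = 2 × 74,120 Hz = 148,240 Hz.

148,240 Hz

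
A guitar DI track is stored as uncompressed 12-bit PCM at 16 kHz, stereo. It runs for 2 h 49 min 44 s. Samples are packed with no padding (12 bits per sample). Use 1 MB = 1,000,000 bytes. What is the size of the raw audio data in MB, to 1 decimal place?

Duration = 2 h 49 min 44 s = 10,184 s.
Bits = 16,000 × 10,184 × 12 × 2 = 3,910,656,000 bits = 488,832,000 bytes.
488,832,000 / 1,000,000 = 488.8 MB.

488.8 MB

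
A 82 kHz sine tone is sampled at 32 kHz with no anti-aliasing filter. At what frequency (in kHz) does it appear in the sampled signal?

14 kHz

Nyquist = 32,000/2 = 16,000 Hz; 82,000 Hz exceeds it.
Alias = |82,000 − 3×32,000| = |82,000 − 96,000| = 14,000 Hz = 14 kHz.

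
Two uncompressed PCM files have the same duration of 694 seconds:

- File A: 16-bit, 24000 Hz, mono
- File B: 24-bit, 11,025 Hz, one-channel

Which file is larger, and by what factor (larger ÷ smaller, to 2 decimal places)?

File A: 24,000 × 2 × 1 = 48,000 bytes/s.
File B: 11,025 × 3 × 1 = 33,075 bytes/s.
File A is larger; ratio = 33,312,000 / 22,954,050 = 1.45.

File A, by a factor of 1.45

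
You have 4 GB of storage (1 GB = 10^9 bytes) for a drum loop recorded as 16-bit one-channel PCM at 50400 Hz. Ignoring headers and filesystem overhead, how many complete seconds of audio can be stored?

Uncompressed byte rate = 50,400 × 2 × 1 = 100,800 bytes/s.
Capacity = 4 × 1,000,000,000 = 4,000,000,000 bytes.
4,000,000,000 / 100,800 ≈ 39682.54 s → 39,682 seconds.

39,682 seconds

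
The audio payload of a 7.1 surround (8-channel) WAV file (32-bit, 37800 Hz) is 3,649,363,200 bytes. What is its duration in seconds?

3,017 seconds

Byte rate = 37,800 × 4 × 8 = 1,209,600 bytes/s.
Duration = 3,649,363,200 / 1,209,600 = 3,017 s.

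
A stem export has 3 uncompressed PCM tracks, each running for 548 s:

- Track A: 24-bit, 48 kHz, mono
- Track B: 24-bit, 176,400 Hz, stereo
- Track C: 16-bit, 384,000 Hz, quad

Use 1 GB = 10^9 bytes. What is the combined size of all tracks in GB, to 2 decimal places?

Track A: 48,000 × 548 × 3 × 1 = 78,912,000 bytes.
Track B: 176,400 × 548 × 3 × 2 = 580,003,200 bytes.
Track C: 384,000 × 548 × 2 × 4 = 1,683,456,000 bytes.
Total = 2,342,371,200 bytes = 2.34 GB.

2.34 GB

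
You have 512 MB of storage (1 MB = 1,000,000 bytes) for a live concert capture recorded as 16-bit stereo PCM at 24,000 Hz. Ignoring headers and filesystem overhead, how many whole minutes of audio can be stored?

88 minutes

Uncompressed byte rate = 24,000 × 2 × 2 = 96,000 bytes/s.
Capacity = 512 × 1,000,000 = 512,000,000 bytes.
512,000,000 / 96,000 ≈ 5333.33 s → 88 minutes.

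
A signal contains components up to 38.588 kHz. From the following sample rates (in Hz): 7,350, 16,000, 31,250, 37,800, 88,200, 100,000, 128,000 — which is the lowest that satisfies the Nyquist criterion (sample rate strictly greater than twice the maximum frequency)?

88,200 Hz

Need sample rate > 2 × 38,588 = 77,176 Hz.
Lowest listed rate above 77,176 Hz is 88,200 Hz.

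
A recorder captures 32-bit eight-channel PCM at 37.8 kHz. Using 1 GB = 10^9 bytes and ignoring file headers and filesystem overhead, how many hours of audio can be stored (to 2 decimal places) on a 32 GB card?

7.35 hours

Uncompressed byte rate = 37,800 × 4 × 8 = 1,209,600 bytes/s.
Capacity = 32 × 1,000,000,000 = 32,000,000,000 bytes.
32,000,000,000 / 1,209,600 ≈ 26455.03 s → 7.35 hours.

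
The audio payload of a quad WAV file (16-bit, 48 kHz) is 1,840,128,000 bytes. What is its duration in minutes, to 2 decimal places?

79.87 minutes

Byte rate = 48,000 × 2 × 4 = 384,000 bytes/s.
Duration = 1,840,128,000 / 384,000 = 4,792 s.
4,792 s / 60 = 79.87 minutes.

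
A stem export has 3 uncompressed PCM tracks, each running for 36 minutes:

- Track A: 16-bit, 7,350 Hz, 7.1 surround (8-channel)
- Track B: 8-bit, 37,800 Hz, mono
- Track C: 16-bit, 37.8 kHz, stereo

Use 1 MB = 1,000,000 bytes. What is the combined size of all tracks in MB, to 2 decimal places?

662.26 MB

36 minutes = 2,160 s.
Track A: 7,350 × 2,160 × 2 × 8 = 254,016,000 bytes.
Track B: 37,800 × 2,160 × 1 × 1 = 81,648,000 bytes.
Track C: 37,800 × 2,160 × 2 × 2 = 326,592,000 bytes.
Total = 662,256,000 bytes = 662.26 MB.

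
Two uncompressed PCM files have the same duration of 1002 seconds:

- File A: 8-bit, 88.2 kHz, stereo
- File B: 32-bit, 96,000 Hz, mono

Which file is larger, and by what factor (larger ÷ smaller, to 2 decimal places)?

File B, by a factor of 2.18

File A: 88,200 × 1 × 2 = 176,400 bytes/s.
File B: 96,000 × 4 × 1 = 384,000 bytes/s.
File B is larger; ratio = 384,768,000 / 176,752,800 = 2.18.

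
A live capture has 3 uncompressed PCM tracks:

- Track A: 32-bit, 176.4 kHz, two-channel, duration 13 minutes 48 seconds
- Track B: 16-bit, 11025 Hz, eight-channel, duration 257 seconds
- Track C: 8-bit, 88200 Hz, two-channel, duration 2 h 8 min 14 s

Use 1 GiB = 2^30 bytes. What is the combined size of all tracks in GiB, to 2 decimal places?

Track A: 13 minutes 48 seconds = 828 s; 176,400 × 828 × 4 × 2 = 1,168,473,600 bytes.
Track B: 11,025 × 257 × 2 × 8 = 45,334,800 bytes.
Track C: 2 h 8 min 14 s = 7,694 s; 88,200 × 7,694 × 1 × 2 = 1,357,221,600 bytes.
Total = 2,571,030,000 bytes = 2.39 GiB.

2.39 GiB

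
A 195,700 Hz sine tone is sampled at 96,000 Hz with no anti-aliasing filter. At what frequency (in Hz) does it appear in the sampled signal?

3,700 Hz

Nyquist = 96,000/2 = 48,000 Hz; 195,700 Hz exceeds it.
Alias = |195,700 − 2×96,000| = |195,700 − 192,000| = 3,700 Hz.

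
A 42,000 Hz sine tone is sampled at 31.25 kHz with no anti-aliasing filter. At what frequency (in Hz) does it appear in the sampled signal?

Nyquist = 31,250/2 = 15,625 Hz; 42,000 Hz exceeds it.
Alias = |42,000 − 1×31,250| = |42,000 − 31,250| = 10,750 Hz.

10,750 Hz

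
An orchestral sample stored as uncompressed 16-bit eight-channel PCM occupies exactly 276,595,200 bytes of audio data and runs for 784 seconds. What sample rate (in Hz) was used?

22,050 Hz

Bytes = sample_rate × seconds × bytes_per_sample × channels.
sample_rate = 276,595,200 / (784 × 2 × 8) = 276,595,200 / 12,544 = 22,050 Hz.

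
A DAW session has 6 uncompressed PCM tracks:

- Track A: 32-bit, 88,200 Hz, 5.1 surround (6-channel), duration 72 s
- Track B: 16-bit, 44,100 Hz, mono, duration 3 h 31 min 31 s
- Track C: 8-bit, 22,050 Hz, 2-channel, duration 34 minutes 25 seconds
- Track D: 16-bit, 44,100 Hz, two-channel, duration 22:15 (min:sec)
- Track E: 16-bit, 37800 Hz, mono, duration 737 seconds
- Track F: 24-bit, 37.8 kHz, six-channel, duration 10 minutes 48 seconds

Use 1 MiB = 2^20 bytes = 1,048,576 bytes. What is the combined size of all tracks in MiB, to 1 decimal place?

1997.9 MiB

Track A: 88,200 × 72 × 4 × 6 = 152,409,600 bytes.
Track B: 3 h 31 min 31 s = 12,691 s; 44,100 × 12,691 × 2 × 1 = 1,119,346,200 bytes.
Track C: 34 minutes 25 seconds = 2,065 s; 22,050 × 2,065 × 1 × 2 = 91,066,500 bytes.
Track D: 22:15 (min:sec) = 1,335 s; 44,100 × 1,335 × 2 × 2 = 235,494,000 bytes.
Track E: 37,800 × 737 × 2 × 1 = 55,717,200 bytes.
Track F: 10 minutes 48 seconds = 648 s; 37,800 × 648 × 3 × 6 = 440,899,200 bytes.
Total = 2,094,932,700 bytes = 1997.9 MiB.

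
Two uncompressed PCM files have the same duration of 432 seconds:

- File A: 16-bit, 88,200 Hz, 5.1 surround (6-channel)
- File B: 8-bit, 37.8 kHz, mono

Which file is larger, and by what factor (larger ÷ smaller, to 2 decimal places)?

File A, by a factor of 28.00

File A: 88,200 × 2 × 6 = 1,058,400 bytes/s.
File B: 37,800 × 1 × 1 = 37,800 bytes/s.
File A is larger; ratio = 457,228,800 / 16,329,600 = 28.00.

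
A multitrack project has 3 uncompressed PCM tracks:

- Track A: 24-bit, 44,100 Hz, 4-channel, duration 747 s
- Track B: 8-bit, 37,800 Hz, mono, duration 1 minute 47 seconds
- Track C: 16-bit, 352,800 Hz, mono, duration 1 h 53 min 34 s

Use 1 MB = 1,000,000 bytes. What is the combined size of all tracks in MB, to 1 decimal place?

5207.3 MB

Track A: 44,100 × 747 × 3 × 4 = 395,312,400 bytes.
Track B: 1 minute 47 seconds = 107 s; 37,800 × 107 × 1 × 1 = 4,044,600 bytes.
Track C: 1 h 53 min 34 s = 6,814 s; 352,800 × 6,814 × 2 × 1 = 4,807,958,400 bytes.
Total = 5,207,315,400 bytes = 5207.3 MB.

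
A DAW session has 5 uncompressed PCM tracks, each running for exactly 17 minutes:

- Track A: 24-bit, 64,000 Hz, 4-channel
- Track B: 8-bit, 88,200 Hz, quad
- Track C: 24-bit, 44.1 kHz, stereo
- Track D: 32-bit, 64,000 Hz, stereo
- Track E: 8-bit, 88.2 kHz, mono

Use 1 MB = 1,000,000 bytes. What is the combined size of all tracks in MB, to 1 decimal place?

2025.3 MB

exactly 17 minutes = 1,020 s.
Track A: 64,000 × 1,020 × 3 × 4 = 783,360,000 bytes.
Track B: 88,200 × 1,020 × 1 × 4 = 359,856,000 bytes.
Track C: 44,100 × 1,020 × 3 × 2 = 269,892,000 bytes.
Track D: 64,000 × 1,020 × 4 × 2 = 522,240,000 bytes.
Track E: 88,200 × 1,020 × 1 × 1 = 89,964,000 bytes.
Total = 2,025,312,000 bytes = 2025.3 MB.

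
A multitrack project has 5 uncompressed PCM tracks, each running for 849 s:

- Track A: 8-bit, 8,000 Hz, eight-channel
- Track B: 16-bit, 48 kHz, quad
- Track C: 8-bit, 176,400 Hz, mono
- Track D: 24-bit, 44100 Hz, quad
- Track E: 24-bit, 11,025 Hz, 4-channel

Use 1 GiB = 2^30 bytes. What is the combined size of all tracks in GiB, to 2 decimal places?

1.02 GiB

Track A: 8,000 × 849 × 1 × 8 = 54,336,000 bytes.
Track B: 48,000 × 849 × 2 × 4 = 326,016,000 bytes.
Track C: 176,400 × 849 × 1 × 1 = 149,763,600 bytes.
Track D: 44,100 × 849 × 3 × 4 = 449,290,800 bytes.
Track E: 11,025 × 849 × 3 × 4 = 112,322,700 bytes.
Total = 1,091,729,100 bytes = 1.02 GiB.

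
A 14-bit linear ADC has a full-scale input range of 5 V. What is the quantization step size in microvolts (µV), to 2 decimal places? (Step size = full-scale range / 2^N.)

305.18 µV

5 V / 2^14 = 5 / 16,384 V = 305.18 µV.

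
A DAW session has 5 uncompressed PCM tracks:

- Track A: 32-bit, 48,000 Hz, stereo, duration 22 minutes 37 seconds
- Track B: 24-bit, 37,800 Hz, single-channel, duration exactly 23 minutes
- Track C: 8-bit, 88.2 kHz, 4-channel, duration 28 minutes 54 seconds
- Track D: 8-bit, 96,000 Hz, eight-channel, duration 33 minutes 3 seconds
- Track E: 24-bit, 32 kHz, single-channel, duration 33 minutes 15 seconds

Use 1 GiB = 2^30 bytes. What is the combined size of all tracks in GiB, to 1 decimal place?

2.8 GiB

Track A: 22 minutes 37 seconds = 1,357 s; 48,000 × 1,357 × 4 × 2 = 521,088,000 bytes.
Track B: exactly 23 minutes = 1,380 s; 37,800 × 1,380 × 3 × 1 = 156,492,000 bytes.
Track C: 28 minutes 54 seconds = 1,734 s; 88,200 × 1,734 × 1 × 4 = 611,755,200 bytes.
Track D: 33 minutes 3 seconds = 1,983 s; 96,000 × 1,983 × 1 × 8 = 1,522,944,000 bytes.
Track E: 33 minutes 15 seconds = 1,995 s; 32,000 × 1,995 × 3 × 1 = 191,520,000 bytes.
Total = 3,003,799,200 bytes = 2.8 GiB.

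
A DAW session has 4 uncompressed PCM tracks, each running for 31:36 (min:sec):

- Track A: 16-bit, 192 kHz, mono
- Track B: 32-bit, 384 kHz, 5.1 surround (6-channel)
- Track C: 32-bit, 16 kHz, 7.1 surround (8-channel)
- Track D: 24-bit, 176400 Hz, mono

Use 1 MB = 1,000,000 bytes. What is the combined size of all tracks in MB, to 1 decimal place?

20175.7 MB

31:36 (min:sec) = 1,896 s.
Track A: 192,000 × 1,896 × 2 × 1 = 728,064,000 bytes.
Track B: 384,000 × 1,896 × 4 × 6 = 17,473,536,000 bytes.
Track C: 16,000 × 1,896 × 4 × 8 = 970,752,000 bytes.
Track D: 176,400 × 1,896 × 3 × 1 = 1,003,363,200 bytes.
Total = 20,175,715,200 bytes = 20175.7 MB.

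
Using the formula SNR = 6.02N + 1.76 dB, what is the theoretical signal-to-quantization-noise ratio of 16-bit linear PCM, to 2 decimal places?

98.08 dB

6.02 × 16 + 1.76 = 98.08 dB.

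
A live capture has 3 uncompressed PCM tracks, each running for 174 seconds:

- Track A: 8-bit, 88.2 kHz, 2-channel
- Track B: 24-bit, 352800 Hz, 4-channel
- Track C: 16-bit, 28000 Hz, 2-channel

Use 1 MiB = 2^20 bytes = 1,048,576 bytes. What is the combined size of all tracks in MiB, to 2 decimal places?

Track A: 88,200 × 174 × 1 × 2 = 30,693,600 bytes.
Track B: 352,800 × 174 × 3 × 4 = 736,646,400 bytes.
Track C: 28,000 × 174 × 2 × 2 = 19,488,000 bytes.
Total = 786,828,000 bytes = 750.38 MiB.

750.38 MiB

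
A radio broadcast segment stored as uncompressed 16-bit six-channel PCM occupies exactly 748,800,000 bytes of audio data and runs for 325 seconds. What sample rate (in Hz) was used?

Bytes = sample_rate × seconds × bytes_per_sample × channels.
sample_rate = 748,800,000 / (325 × 2 × 6) = 748,800,000 / 3,900 = 192,000 Hz.

192,000 Hz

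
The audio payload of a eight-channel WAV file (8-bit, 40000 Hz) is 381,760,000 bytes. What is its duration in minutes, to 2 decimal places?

Byte rate = 40,000 × 1 × 8 = 320,000 bytes/s.
Duration = 381,760,000 / 320,000 = 1,193 s.
1,193 s / 60 = 19.88 minutes.

19.88 minutes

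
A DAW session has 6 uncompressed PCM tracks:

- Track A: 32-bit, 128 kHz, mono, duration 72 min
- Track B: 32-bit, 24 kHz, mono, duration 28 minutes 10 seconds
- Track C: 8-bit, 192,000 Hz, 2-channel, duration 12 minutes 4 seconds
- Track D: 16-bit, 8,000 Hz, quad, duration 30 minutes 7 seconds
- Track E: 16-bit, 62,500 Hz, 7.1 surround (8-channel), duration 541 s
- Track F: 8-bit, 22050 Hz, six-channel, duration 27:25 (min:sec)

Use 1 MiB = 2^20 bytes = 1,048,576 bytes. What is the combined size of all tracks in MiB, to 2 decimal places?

Track A: 72 min = 4,320 s; 128,000 × 4,320 × 4 × 1 = 2,211,840,000 bytes.
Track B: 28 minutes 10 seconds = 1,690 s; 24,000 × 1,690 × 4 × 1 = 162,240,000 bytes.
Track C: 12 minutes 4 seconds = 724 s; 192,000 × 724 × 1 × 2 = 278,016,000 bytes.
Track D: 30 minutes 7 seconds = 1,807 s; 8,000 × 1,807 × 2 × 4 = 115,648,000 bytes.
Track E: 62,500 × 541 × 2 × 8 = 541,000,000 bytes.
Track F: 27:25 (min:sec) = 1,645 s; 22,050 × 1,645 × 1 × 6 = 217,633,500 bytes.
Total = 3,526,377,500 bytes = 3363.02 MiB.

3363.02 MiB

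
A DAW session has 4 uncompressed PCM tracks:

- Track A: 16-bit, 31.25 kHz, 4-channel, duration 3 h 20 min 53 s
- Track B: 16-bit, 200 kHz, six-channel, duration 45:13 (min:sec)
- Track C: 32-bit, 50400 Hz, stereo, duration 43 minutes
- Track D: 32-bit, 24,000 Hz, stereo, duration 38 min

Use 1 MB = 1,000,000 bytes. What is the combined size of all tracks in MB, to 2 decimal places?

11002.47 MB

Track A: 3 h 20 min 53 s = 12,053 s; 31,250 × 12,053 × 2 × 4 = 3,013,250,000 bytes.
Track B: 45:13 (min:sec) = 2,713 s; 200,000 × 2,713 × 2 × 6 = 6,511,200,000 bytes.
Track C: 43 minutes = 2,580 s; 50,400 × 2,580 × 4 × 2 = 1,040,256,000 bytes.
Track D: 38 min = 2,280 s; 24,000 × 2,280 × 4 × 2 = 437,760,000 bytes.
Total = 11,002,466,000 bytes = 11002.47 MB.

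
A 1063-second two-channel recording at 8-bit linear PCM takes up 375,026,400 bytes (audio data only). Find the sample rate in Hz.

176,400 Hz

Bytes = sample_rate × seconds × bytes_per_sample × channels.
sample_rate = 375,026,400 / (1,063 × 1 × 2) = 375,026,400 / 2,126 = 176,400 Hz.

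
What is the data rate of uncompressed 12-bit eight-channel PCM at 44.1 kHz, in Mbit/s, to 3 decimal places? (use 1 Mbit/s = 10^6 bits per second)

4.234 Mbit/s

Bit rate = 44,100 × 12 × 8 = 4,233,600 bits/s.
= 4.234 Mbit/s.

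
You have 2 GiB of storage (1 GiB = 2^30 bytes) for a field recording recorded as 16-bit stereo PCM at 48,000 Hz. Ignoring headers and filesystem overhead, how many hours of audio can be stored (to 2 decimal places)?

Uncompressed byte rate = 48,000 × 2 × 2 = 192,000 bytes/s.
Capacity = 2 × 1,073,741,824 = 2,147,483,648 bytes.
2,147,483,648 / 192,000 ≈ 11184.81 s → 3.11 hours.

3.11 hours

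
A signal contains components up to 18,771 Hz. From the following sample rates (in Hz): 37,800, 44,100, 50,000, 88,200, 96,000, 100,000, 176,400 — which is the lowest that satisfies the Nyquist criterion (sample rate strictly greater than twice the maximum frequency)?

Need sample rate > 2 × 18,771 = 37,542 Hz.
Lowest listed rate above 37,542 Hz is 37,800 Hz.

37,800 Hz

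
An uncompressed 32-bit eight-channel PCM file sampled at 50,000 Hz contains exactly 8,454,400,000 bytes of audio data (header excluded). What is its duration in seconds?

Byte rate = 50,000 × 4 × 8 = 1,600,000 bytes/s.
Duration = 8,454,400,000 / 1,600,000 = 5,284 s.

5,284 seconds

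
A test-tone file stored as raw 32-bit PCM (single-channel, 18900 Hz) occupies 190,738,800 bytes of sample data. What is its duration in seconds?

Byte rate = 18,900 × 4 × 1 = 75,600 bytes/s.
Duration = 190,738,800 / 75,600 = 2,523 s.

2,523 seconds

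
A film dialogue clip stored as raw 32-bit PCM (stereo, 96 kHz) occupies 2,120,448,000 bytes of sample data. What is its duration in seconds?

Byte rate = 96,000 × 4 × 2 = 768,000 bytes/s.
Duration = 2,120,448,000 / 768,000 = 2,761 s.

2,761 seconds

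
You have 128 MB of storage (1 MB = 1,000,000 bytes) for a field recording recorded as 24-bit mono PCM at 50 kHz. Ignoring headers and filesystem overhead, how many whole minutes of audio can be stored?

14 minutes

Uncompressed byte rate = 50,000 × 3 × 1 = 150,000 bytes/s.
Capacity = 128 × 1,000,000 = 128,000,000 bytes.
128,000,000 / 150,000 ≈ 853.33 s → 14 minutes.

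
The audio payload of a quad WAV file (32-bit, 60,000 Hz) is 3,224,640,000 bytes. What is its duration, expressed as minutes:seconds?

55:59

Byte rate = 60,000 × 4 × 4 = 960,000 bytes/s.
Duration = 3,224,640,000 / 960,000 = 3,359 s.
3,359 s = 55:59.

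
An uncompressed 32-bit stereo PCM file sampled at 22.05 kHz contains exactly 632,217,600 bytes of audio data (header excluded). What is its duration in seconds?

Byte rate = 22,050 × 4 × 2 = 176,400 bytes/s.
Duration = 632,217,600 / 176,400 = 3,584 s.

3,584 seconds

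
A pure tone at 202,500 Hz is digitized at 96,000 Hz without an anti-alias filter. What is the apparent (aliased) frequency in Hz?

10,500 Hz

Nyquist = 96,000/2 = 48,000 Hz; 202,500 Hz exceeds it.
Alias = |202,500 − 2×96,000| = |202,500 − 192,000| = 10,500 Hz.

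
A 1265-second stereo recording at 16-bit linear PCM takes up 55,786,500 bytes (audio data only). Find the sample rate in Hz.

11,025 Hz

Bytes = sample_rate × seconds × bytes_per_sample × channels.
sample_rate = 55,786,500 / (1,265 × 2 × 2) = 55,786,500 / 5,060 = 11,025 Hz.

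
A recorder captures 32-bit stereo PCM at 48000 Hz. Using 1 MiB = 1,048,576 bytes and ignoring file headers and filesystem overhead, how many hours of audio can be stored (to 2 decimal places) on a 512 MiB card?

0.39 hours

Uncompressed byte rate = 48,000 × 4 × 2 = 384,000 bytes/s.
Capacity = 512 × 1,048,576 = 536,870,912 bytes.
536,870,912 / 384,000 ≈ 1398.1 s → 0.39 hours.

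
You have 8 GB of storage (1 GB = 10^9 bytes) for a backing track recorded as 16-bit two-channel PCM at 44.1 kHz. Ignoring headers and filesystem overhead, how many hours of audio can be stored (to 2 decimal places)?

Uncompressed byte rate = 44,100 × 2 × 2 = 176,400 bytes/s.
Capacity = 8 × 1,000,000,000 = 8,000,000,000 bytes.
8,000,000,000 / 176,400 ≈ 45351.47 s → 12.60 hours.

12.60 hours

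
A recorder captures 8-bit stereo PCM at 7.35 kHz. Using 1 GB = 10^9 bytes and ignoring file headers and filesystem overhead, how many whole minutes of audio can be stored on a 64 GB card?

72,562 minutes

Uncompressed byte rate = 7,350 × 1 × 2 = 14,700 bytes/s.
Capacity = 64 × 1,000,000,000 = 64,000,000,000 bytes.
64,000,000,000 / 14,700 ≈ 4353741.5 s → 72,562 minutes.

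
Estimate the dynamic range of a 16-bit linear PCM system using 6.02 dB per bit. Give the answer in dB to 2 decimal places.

16 × 6.02 = 96.32 dB.

96.32 dB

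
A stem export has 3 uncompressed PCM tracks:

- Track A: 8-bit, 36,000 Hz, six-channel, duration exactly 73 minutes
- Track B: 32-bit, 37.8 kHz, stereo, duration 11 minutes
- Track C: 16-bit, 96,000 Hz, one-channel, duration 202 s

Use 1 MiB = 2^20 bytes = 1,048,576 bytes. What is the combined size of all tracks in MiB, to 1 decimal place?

Track A: exactly 73 minutes = 4,380 s; 36,000 × 4,380 × 1 × 6 = 946,080,000 bytes.
Track B: 11 minutes = 660 s; 37,800 × 660 × 4 × 2 = 199,584,000 bytes.
Track C: 96,000 × 202 × 2 × 1 = 38,784,000 bytes.
Total = 1,184,448,000 bytes = 1129.6 MiB.

1129.6 MiB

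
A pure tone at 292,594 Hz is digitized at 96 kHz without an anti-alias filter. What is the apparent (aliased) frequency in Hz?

4,594 Hz

Nyquist = 96,000/2 = 48,000 Hz; 292,594 Hz exceeds it.
Alias = |292,594 − 3×96,000| = |292,594 − 288,000| = 4,594 Hz.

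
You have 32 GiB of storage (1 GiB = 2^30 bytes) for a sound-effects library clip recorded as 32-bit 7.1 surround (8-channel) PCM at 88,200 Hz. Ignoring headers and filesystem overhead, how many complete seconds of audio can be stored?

Uncompressed byte rate = 88,200 × 4 × 8 = 2,822,400 bytes/s.
Capacity = 32 × 1,073,741,824 = 34,359,738,368 bytes.
34,359,738,368 / 2,822,400 ≈ 12173.94 s → 12,173 seconds.

12,173 seconds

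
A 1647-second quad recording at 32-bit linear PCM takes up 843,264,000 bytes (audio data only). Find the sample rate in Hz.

32,000 Hz

Bytes = sample_rate × seconds × bytes_per_sample × channels.
sample_rate = 843,264,000 / (1,647 × 4 × 4) = 843,264,000 / 26,352 = 32,000 Hz.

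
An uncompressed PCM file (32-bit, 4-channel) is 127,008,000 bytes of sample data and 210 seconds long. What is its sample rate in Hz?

Bytes = sample_rate × seconds × bytes_per_sample × channels.
sample_rate = 127,008,000 / (210 × 4 × 4) = 127,008,000 / 3,360 = 37,800 Hz.

37,800 Hz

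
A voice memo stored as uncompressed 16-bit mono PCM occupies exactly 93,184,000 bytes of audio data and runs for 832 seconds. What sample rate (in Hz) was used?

Bytes = sample_rate × seconds × bytes_per_sample × channels.
sample_rate = 93,184,000 / (832 × 2 × 1) = 93,184,000 / 1,664 = 56,000 Hz.

56,000 Hz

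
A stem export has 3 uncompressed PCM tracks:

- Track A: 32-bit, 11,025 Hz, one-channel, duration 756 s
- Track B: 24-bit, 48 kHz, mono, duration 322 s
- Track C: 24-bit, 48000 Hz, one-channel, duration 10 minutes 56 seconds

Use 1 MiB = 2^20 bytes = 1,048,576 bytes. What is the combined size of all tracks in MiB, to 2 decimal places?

166.10 MiB

Track A: 11,025 × 756 × 4 × 1 = 33,339,600 bytes.
Track B: 48,000 × 322 × 3 × 1 = 46,368,000 bytes.
Track C: 10 minutes 56 seconds = 656 s; 48,000 × 656 × 3 × 1 = 94,464,000 bytes.
Total = 174,171,600 bytes = 166.10 MiB.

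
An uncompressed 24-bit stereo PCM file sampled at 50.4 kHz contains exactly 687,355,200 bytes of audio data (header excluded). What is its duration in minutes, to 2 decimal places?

Byte rate = 50,400 × 3 × 2 = 302,400 bytes/s.
Duration = 687,355,200 / 302,400 = 2,273 s.
2,273 s / 60 = 37.88 minutes.

37.88 minutes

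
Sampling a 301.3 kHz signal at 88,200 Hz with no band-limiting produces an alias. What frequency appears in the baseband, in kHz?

36.7 kHz

Nyquist = 88,200/2 = 44,100 Hz; 301,300 Hz exceeds it.
Alias = |301,300 − 3×88,200| = |301,300 − 264,600| = 36,700 Hz = 36.7 kHz.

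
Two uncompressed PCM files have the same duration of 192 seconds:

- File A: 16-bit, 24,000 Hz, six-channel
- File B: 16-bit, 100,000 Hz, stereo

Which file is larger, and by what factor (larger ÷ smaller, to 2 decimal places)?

File A: 24,000 × 2 × 6 = 288,000 bytes/s.
File B: 100,000 × 2 × 2 = 400,000 bytes/s.
File B is larger; ratio = 76,800,000 / 55,296,000 = 1.39.

File B, by a factor of 1.39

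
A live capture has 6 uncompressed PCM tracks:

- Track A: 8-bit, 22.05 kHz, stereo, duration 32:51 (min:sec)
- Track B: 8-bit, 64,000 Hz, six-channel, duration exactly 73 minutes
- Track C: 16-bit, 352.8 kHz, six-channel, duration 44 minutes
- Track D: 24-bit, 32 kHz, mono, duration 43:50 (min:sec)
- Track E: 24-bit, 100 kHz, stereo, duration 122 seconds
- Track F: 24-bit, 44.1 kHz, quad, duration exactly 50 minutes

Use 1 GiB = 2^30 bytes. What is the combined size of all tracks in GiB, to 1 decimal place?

13.8 GiB

Track A: 32:51 (min:sec) = 1,971 s; 22,050 × 1,971 × 1 × 2 = 86,921,100 bytes.
Track B: exactly 73 minutes = 4,380 s; 64,000 × 4,380 × 1 × 6 = 1,681,920,000 bytes.
Track C: 44 minutes = 2,640 s; 352,800 × 2,640 × 2 × 6 = 11,176,704,000 bytes.
Track D: 43:50 (min:sec) = 2,630 s; 32,000 × 2,630 × 3 × 1 = 252,480,000 bytes.
Track E: 100,000 × 122 × 3 × 2 = 73,200,000 bytes.
Track F: exactly 50 minutes = 3,000 s; 44,100 × 3,000 × 3 × 4 = 1,587,600,000 bytes.
Total = 14,858,825,100 bytes = 13.8 GiB.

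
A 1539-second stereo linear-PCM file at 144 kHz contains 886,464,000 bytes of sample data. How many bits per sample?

16 bits

Bytes per sample = 886,464,000 / (144,000 × 1,539 × 2) = 886,464,000 / 443,232,000 = 2.
Bit depth = 2 × 8 = 16 bits.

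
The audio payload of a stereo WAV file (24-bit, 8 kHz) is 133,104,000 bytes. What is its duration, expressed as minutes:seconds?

46:13

Byte rate = 8,000 × 3 × 2 = 48,000 bytes/s.
Duration = 133,104,000 / 48,000 = 2,773 s.
2,773 s = 46:13.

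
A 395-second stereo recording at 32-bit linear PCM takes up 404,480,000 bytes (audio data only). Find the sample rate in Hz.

Bytes = sample_rate × seconds × bytes_per_sample × channels.
sample_rate = 404,480,000 / (395 × 4 × 2) = 404,480,000 / 3,160 = 128,000 Hz.

128,000 Hz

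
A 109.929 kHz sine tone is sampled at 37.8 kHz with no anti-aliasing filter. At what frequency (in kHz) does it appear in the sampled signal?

3.471 kHz

Nyquist = 37,800/2 = 18,900 Hz; 109,929 Hz exceeds it.
Alias = |109,929 − 3×37,800| = |109,929 − 113,400| = 3,471 Hz = 3.471 kHz.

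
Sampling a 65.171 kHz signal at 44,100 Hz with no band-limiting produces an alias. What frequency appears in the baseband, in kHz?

21.071 kHz

Nyquist = 44,100/2 = 22,050 Hz; 65,171 Hz exceeds it.
Alias = |65,171 − 1×44,100| = |65,171 − 44,100| = 21,071 Hz = 21.071 kHz.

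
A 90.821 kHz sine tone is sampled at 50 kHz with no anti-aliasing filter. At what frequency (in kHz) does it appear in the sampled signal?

9.179 kHz

Nyquist = 50,000/2 = 25,000 Hz; 90,821 Hz exceeds it.
Alias = |90,821 − 2×50,000| = |90,821 − 100,000| = 9,179 Hz = 9.179 kHz.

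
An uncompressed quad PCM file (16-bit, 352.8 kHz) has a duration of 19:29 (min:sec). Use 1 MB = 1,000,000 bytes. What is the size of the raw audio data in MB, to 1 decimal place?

3299.4 MB

Duration = 19:29 (min:sec) = 1,169 s.
Bytes = 352,800 samples/s × 1,169 s × 2 bytes/sample × 4 ch = 3,299,385,600 bytes.
3,299,385,600 / 1,000,000 = 3299.4 MB.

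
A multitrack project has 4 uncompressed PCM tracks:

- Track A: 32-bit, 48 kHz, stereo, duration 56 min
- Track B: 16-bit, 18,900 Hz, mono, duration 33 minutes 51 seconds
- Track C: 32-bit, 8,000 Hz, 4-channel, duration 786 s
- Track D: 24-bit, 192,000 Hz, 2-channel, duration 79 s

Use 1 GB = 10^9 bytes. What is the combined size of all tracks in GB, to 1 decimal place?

1.6 GB

Track A: 56 min = 3,360 s; 48,000 × 3,360 × 4 × 2 = 1,290,240,000 bytes.
Track B: 33 minutes 51 seconds = 2,031 s; 18,900 × 2,031 × 2 × 1 = 76,771,800 bytes.
Track C: 8,000 × 786 × 4 × 4 = 100,608,000 bytes.
Track D: 192,000 × 79 × 3 × 2 = 91,008,000 bytes.
Total = 1,558,627,800 bytes = 1.6 GB.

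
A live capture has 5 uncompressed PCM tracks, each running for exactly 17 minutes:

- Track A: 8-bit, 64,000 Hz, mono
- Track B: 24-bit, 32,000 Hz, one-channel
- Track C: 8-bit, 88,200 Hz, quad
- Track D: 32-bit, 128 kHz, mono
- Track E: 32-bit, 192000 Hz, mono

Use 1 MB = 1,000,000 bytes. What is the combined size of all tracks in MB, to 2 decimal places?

exactly 17 minutes = 1,020 s.
Track A: 64,000 × 1,020 × 1 × 1 = 65,280,000 bytes.
Track B: 32,000 × 1,020 × 3 × 1 = 97,920,000 bytes.
Track C: 88,200 × 1,020 × 1 × 4 = 359,856,000 bytes.
Track D: 128,000 × 1,020 × 4 × 1 = 522,240,000 bytes.
Track E: 192,000 × 1,020 × 4 × 1 = 783,360,000 bytes.
Total = 1,828,656,000 bytes = 1828.66 MB.

1828.66 MB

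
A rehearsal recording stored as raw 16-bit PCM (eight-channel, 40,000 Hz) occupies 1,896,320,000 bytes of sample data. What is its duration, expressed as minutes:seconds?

Byte rate = 40,000 × 2 × 8 = 640,000 bytes/s.
Duration = 1,896,320,000 / 640,000 = 2,963 s.
2,963 s = 49:23.

49:23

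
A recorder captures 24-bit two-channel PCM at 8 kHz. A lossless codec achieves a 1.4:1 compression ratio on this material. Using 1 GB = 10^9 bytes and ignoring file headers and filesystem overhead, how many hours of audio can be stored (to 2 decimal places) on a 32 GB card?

Uncompressed byte rate = 8,000 × 3 × 2 = 48,000 bytes/s.
After 1.4:1 compression, effective rate ≈ 34285.71 bytes/s.
Capacity = 32 × 1,000,000,000 = 32,000,000,000 bytes.
32,000,000,000 / effective rate ≈ 933333.33 s → 259.26 hours.

259.26 hours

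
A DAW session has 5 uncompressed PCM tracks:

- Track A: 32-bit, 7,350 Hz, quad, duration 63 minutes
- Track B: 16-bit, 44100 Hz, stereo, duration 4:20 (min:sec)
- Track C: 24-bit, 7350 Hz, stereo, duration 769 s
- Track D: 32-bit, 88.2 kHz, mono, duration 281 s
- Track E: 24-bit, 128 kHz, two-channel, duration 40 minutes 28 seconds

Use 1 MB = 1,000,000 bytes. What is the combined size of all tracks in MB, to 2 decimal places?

2488.15 MB

Track A: 63 minutes = 3,780 s; 7,350 × 3,780 × 4 × 4 = 444,528,000 bytes.
Track B: 4:20 (min:sec) = 260 s; 44,100 × 260 × 2 × 2 = 45,864,000 bytes.
Track C: 7,350 × 769 × 3 × 2 = 33,912,900 bytes.
Track D: 88,200 × 281 × 4 × 1 = 99,136,800 bytes.
Track E: 40 minutes 28 seconds = 2,428 s; 128,000 × 2,428 × 3 × 2 = 1,864,704,000 bytes.
Total = 2,488,145,700 bytes = 2488.15 MB.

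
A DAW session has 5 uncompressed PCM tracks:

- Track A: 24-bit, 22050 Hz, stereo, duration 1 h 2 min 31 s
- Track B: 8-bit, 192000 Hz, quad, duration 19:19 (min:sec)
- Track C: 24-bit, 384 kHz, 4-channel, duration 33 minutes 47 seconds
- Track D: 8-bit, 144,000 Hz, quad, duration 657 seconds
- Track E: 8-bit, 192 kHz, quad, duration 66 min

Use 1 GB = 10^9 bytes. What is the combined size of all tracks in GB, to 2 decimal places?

14.15 GB

Track A: 1 h 2 min 31 s = 3,751 s; 22,050 × 3,751 × 3 × 2 = 496,257,300 bytes.
Track B: 19:19 (min:sec) = 1,159 s; 192,000 × 1,159 × 1 × 4 = 890,112,000 bytes.
Track C: 33 minutes 47 seconds = 2,027 s; 384,000 × 2,027 × 3 × 4 = 9,340,416,000 bytes.
Track D: 144,000 × 657 × 1 × 4 = 378,432,000 bytes.
Track E: 66 min = 3,960 s; 192,000 × 3,960 × 1 × 4 = 3,041,280,000 bytes.
Total = 14,146,497,300 bytes = 14.15 GB.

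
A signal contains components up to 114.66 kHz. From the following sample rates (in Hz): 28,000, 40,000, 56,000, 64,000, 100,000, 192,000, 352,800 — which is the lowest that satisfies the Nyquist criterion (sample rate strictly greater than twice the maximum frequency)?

352,800 Hz

Need sample rate > 2 × 114,660 = 229,320 Hz.
Lowest listed rate above 229,320 Hz is 352,800 Hz.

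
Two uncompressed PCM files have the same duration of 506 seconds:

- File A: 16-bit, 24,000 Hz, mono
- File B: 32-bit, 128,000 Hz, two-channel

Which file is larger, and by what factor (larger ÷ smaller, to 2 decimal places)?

File B, by a factor of 21.33

File A: 24,000 × 2 × 1 = 48,000 bytes/s.
File B: 128,000 × 4 × 2 = 1,024,000 bytes/s.
File B is larger; ratio = 518,144,000 / 24,288,000 = 21.33.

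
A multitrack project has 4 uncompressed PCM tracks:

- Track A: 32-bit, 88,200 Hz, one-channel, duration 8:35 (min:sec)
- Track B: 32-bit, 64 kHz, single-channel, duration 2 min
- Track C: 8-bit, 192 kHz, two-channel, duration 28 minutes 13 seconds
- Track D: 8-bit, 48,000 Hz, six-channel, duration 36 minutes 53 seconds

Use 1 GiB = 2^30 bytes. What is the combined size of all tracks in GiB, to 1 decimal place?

1.4 GiB

Track A: 8:35 (min:sec) = 515 s; 88,200 × 515 × 4 × 1 = 181,692,000 bytes.
Track B: 2 min = 120 s; 64,000 × 120 × 4 × 1 = 30,720,000 bytes.
Track C: 28 minutes 13 seconds = 1,693 s; 192,000 × 1,693 × 1 × 2 = 650,112,000 bytes.
Track D: 36 minutes 53 seconds = 2,213 s; 48,000 × 2,213 × 1 × 6 = 637,344,000 bytes.
Total = 1,499,868,000 bytes = 1.4 GiB.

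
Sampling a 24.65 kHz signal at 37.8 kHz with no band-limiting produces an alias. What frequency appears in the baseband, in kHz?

13.15 kHz

Nyquist = 37,800/2 = 18,900 Hz; 24,650 Hz exceeds it.
Alias = |24,650 − 1×37,800| = |24,650 − 37,800| = 13,150 Hz = 13.15 kHz.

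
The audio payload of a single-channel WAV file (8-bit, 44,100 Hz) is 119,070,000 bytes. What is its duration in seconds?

2,700 seconds

Byte rate = 44,100 × 1 × 1 = 44,100 bytes/s.
Duration = 119,070,000 / 44,100 = 2,700 s.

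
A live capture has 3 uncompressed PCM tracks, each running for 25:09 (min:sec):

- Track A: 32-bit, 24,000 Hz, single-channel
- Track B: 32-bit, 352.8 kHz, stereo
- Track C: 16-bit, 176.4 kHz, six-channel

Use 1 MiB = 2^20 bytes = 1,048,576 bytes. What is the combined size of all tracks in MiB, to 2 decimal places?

25:09 (min:sec) = 1,509 s.
Track A: 24,000 × 1,509 × 4 × 1 = 144,864,000 bytes.
Track B: 352,800 × 1,509 × 4 × 2 = 4,259,001,600 bytes.
Track C: 176,400 × 1,509 × 2 × 6 = 3,194,251,200 bytes.
Total = 7,598,116,800 bytes = 7246.13 MiB.

7246.13 MiB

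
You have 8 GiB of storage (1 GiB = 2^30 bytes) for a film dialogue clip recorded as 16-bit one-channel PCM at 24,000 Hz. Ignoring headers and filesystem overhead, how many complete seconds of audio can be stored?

178,956 seconds

Uncompressed byte rate = 24,000 × 2 × 1 = 48,000 bytes/s.
Capacity = 8 × 1,073,741,824 = 8,589,934,592 bytes.
8,589,934,592 / 48,000 ≈ 178956.97 s → 178,956 seconds.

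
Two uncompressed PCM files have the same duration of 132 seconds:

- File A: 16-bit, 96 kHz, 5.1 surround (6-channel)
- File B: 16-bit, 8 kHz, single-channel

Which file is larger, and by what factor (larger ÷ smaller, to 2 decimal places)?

File A: 96,000 × 2 × 6 = 1,152,000 bytes/s.
File B: 8,000 × 2 × 1 = 16,000 bytes/s.
File A is larger; ratio = 152,064,000 / 2,112,000 = 72.00.

File A, by a factor of 72.00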